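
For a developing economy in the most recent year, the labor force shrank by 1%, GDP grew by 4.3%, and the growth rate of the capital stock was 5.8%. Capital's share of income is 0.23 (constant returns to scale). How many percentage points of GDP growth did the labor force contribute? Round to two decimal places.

Labor's share = 1 − 0.23 = 0.77.
Contribution = share × growth = 0.77 × (-1) = -0.77 pp.

-0.77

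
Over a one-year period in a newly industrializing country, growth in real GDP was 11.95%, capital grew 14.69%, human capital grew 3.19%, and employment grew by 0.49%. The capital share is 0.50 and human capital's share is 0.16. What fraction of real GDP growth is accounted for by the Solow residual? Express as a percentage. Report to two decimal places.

The Solow residual accounted for 32.87% of growth.

Labor's share = 1 − 0.5 − 0.16 = 0.34.
Capital: 0.5 × 14.69 = 7.345 pp.
Human capital: 0.16 × 3.19 = 0.5104 pp.
Employment: 0.34 × 0.49 = 0.1666 pp.
TFP growth = 11.95 − 8.022 = 3.928%.
TFP share of growth = 3.928 / 11.95 × 100 = 32.8703%.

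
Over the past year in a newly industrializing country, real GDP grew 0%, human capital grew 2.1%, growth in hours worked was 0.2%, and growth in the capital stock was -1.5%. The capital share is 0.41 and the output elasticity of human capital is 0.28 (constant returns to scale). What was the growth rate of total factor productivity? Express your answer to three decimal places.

Labor's share = 1 − 0.41 − 0.28 = 0.31.
The capital stock: 0.41 × (-1.5) = -0.615 pp.
Human capital: 0.28 × 2.1 = 0.588 pp.
Hours worked: 0.31 × 0.2 = 0.062 pp.
TFP growth = 0 − 0.035 = -0.035%.

-0.035%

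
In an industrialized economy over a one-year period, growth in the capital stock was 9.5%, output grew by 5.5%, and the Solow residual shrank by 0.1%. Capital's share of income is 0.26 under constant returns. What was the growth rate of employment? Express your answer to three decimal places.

4.230%

Labor's share = 1 − 0.26 = 0.74.
gY = gA + 0.26×9.5 + 0.74×g.
0.74×g = 5.5 + 0.1 − 2.47 = 3.13.
g = 3.13 / 0.74 = 4.22973%.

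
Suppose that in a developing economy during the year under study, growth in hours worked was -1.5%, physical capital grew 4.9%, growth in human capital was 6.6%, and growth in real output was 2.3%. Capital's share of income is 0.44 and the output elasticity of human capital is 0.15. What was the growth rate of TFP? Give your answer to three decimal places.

-0.231%

Labor's share = 1 − 0.44 − 0.15 = 0.41.
Physical capital: 0.44 × 4.9 = 2.156 pp.
Human capital: 0.15 × 6.6 = 0.99 pp.
Hours worked: 0.41 × (-1.5) = -0.615 pp.
TFP growth = 2.3 − 2.531 = -0.231%.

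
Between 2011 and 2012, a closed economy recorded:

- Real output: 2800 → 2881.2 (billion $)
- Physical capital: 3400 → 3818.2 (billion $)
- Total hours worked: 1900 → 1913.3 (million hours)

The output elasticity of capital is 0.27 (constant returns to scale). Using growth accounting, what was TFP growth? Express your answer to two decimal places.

-0.93%

Real output growth = (2881.2 − 2800) / 2800 = 2.9%.
Physical capital growth = (3818.2 − 3400) / 3400 = 12.3%.
Total hours worked growth = (1913.3 − 1900) / 1900 = 0.7%.
Labor's share = 1 − 0.27 = 0.73.
Physical capital: 0.27 × 12.3 = 3.321 pp.
Total hours worked: 0.73 × 0.7 = 0.511 pp.
TFP growth = 2.9 − 3.832 = -0.932%.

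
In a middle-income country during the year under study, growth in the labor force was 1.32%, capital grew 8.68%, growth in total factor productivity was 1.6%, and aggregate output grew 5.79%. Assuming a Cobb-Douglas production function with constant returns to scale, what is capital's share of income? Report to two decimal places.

gY = gA + α·gK + (1−α)·gL, so gY − gA − gL = α(gK − gL).
5.79 − 1.6 − 1.32 = α × (8.68 − 1.32).
2.87 = 7.36 α, so α = 0.3899.

Capital's share of income is 0.39.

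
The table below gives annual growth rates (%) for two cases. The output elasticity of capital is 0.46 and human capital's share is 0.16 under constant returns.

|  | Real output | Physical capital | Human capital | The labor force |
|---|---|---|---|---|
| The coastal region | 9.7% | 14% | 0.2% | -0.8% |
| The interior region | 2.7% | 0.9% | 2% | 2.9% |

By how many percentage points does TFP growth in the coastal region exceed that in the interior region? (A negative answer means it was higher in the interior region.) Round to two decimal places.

2.67 percentage points

Labor's share = 1 − 0.46 − 0.16 = 0.38.
The coastal region: TFP = 9.7 − 6.44 − 0.032 + 0.304 = 3.532%.
The interior region: TFP = 2.7 − 0.414 − 0.32 − 1.102 = 0.864%.
Difference = 3.532 − (0.864) = 2.668 pp.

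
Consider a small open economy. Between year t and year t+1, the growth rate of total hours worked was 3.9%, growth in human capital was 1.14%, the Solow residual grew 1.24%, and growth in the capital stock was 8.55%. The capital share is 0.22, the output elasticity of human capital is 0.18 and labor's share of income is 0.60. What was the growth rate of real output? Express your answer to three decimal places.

5.666%

Labor's share = 1 − 0.22 − 0.18 = 0.6.
The capital stock: 0.22 × 8.55 = 1.881 pp.
Human capital: 0.18 × 1.14 = 0.2052 pp.
Total hours worked: 0.6 × 3.9 = 2.34 pp.
Output growth = 1.24 + 4.4262 = 5.6662%.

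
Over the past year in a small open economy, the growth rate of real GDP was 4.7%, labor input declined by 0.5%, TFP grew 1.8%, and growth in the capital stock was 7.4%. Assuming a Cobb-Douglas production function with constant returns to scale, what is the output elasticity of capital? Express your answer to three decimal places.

The output elasticity of capital is 0.430.

gY = gA + α·gK + (1−α)·gL, so gY − gA − gL = α(gK − gL).
4.7 − 1.8 + 0.5 = α × (7.4 − (-0.5)).
3.4 = 7.9 α, so α = 0.43038.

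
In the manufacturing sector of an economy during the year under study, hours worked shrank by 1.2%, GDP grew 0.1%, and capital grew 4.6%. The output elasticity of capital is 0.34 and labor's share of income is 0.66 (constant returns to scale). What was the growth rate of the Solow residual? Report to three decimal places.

-0.672%

Labor's share = 1 − 0.34 = 0.66.
Capital: 0.34 × 4.6 = 1.564 pp.
Hours worked: 0.66 × (-1.2) = -0.792 pp.
TFP growth = 0.1 − 0.772 = -0.672%.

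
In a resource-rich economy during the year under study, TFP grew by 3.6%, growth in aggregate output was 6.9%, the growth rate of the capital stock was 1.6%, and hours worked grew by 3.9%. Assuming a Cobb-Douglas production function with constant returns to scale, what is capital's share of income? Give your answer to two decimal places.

α = 0.26

gY = gA + α·gK + (1−α)·gL, so gY − gA − gL = α(gK − gL).
6.9 − 3.6 − 3.9 = α × (1.6 − 3.9).
-0.6 = -2.3 α, so α = 0.2609.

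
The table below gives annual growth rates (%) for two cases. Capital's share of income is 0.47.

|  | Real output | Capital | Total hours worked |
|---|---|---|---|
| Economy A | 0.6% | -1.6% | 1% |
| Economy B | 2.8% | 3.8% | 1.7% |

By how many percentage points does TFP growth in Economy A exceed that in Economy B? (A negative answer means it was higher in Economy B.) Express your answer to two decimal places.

0.71 percentage points

Labor's share = 1 − 0.47 = 0.53.
Economy A: TFP = 0.6 + 0.752 − 0.53 = 0.822%.
Economy B: TFP = 2.8 − 1.786 − 0.901 = 0.113%.
Difference = 0.822 − (0.113) = 0.709 pp.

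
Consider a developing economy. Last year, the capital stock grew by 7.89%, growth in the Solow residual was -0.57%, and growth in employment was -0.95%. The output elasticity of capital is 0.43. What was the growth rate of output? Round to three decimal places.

Labor's share = 1 − 0.43 = 0.57.
The capital stock: 0.43 × 7.89 = 3.3927 pp.
Employment: 0.57 × (-0.95) = -0.5415 pp.
Output growth = -0.57 + 2.8512 = 2.2812%.

Output growth was 2.281%.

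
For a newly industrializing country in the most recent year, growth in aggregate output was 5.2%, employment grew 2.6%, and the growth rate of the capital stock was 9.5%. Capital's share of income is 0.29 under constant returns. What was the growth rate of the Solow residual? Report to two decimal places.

Labor's share = 1 − 0.29 = 0.71.
The capital stock: 0.29 × 9.5 = 2.755 pp.
Employment: 0.71 × 2.6 = 1.846 pp.
TFP growth = 5.2 − 4.601 = 0.599%.

0.60%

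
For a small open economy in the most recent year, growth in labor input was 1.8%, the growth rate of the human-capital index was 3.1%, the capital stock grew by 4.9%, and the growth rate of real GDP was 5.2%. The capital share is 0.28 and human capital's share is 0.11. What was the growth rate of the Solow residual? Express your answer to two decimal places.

Labor's share = 1 − 0.28 − 0.11 = 0.61.
The capital stock: 0.28 × 4.9 = 1.372 pp.
The human-capital index: 0.11 × 3.1 = 0.341 pp.
Labor input: 0.61 × 1.8 = 1.098 pp.
TFP growth = 5.2 − 2.811 = 2.389%.

The Solow residual growth was 2.39%.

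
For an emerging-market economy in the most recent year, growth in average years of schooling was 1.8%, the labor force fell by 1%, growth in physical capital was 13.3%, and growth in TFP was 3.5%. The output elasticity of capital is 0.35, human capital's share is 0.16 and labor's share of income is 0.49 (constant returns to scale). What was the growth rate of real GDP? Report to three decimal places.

Labor's share = 1 − 0.35 − 0.16 = 0.49.
Physical capital: 0.35 × 13.3 = 4.655 pp.
Average years of schooling: 0.16 × 1.8 = 0.288 pp.
The labor force: 0.49 × (-1) = -0.49 pp.
Output growth = 3.5 + 4.453 = 7.953%.

7.953%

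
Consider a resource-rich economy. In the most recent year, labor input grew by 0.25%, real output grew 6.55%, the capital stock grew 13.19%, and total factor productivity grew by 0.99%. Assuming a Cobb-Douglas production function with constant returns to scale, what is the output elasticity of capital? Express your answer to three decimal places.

gY = gA + α·gK + (1−α)·gL, so gY − gA − gL = α(gK − gL).
6.55 − 0.99 − 0.25 = α × (13.19 − 0.25).
5.31 = 12.94 α, so α = 0.41036.

α = 0.410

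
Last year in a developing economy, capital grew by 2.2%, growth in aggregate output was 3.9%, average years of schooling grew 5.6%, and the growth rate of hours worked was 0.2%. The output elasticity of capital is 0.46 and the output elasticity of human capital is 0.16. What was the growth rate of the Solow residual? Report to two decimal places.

Labor's share = 1 − 0.46 − 0.16 = 0.38.
Capital: 0.46 × 2.2 = 1.012 pp.
Average years of schooling: 0.16 × 5.6 = 0.896 pp.
Hours worked: 0.38 × 0.2 = 0.076 pp.
TFP growth = 3.9 − 1.984 = 1.916%.

The Solow residual grew 1.92%.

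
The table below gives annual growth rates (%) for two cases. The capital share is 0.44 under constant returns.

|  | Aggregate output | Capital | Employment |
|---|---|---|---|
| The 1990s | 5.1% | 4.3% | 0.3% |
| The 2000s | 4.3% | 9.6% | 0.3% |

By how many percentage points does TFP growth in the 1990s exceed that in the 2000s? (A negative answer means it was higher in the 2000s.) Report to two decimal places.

Labor's share = 1 − 0.44 = 0.56.
The 1990s: TFP = 5.1 − 1.892 − 0.168 = 3.04%.
The 2000s: TFP = 4.3 − 4.224 − 0.168 = -0.092%.
Difference = 3.04 − (-0.092) = 3.132 pp.

3.13 percentage points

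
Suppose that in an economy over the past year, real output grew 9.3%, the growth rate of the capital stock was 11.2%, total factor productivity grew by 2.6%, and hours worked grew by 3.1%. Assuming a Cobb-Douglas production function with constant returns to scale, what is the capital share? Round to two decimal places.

gY = gA + α·gK + (1−α)·gL, so gY − gA − gL = α(gK − gL).
9.3 − 2.6 − 3.1 = α × (11.2 − 3.1).
3.6 = 8.1 α, so α = 0.4444.

α = 0.44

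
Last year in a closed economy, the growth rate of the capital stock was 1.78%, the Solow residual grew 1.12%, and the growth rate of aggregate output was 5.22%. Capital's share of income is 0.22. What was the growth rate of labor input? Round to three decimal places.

Labor's share = 1 − 0.22 = 0.78.
gY = gA + 0.22×1.78 + 0.78×g.
0.78×g = 5.22 − 1.12 − 0.3916 = 3.7084.
g = 3.7084 / 0.78 = 4.75436%.

Labor input grew 4.754%.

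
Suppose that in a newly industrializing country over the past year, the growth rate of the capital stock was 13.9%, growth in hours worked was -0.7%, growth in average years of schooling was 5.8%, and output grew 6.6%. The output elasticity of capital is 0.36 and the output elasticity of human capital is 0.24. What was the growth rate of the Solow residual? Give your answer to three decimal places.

0.484%

Labor's share = 1 − 0.36 − 0.24 = 0.4.
The capital stock: 0.36 × 13.9 = 5.004 pp.
Average years of schooling: 0.24 × 5.8 = 1.392 pp.
Hours worked: 0.4 × (-0.7) = -0.28 pp.
TFP growth = 6.6 − 6.116 = 0.484%.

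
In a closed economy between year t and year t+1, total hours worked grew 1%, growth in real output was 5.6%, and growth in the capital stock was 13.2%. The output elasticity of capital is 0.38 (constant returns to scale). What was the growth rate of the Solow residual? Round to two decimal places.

Labor's share = 1 − 0.38 = 0.62.
The capital stock: 0.38 × 13.2 = 5.016 pp.
Total hours worked: 0.62 × 1 = 0.62 pp.
TFP growth = 5.6 − 5.636 = -0.036%.

-0.04%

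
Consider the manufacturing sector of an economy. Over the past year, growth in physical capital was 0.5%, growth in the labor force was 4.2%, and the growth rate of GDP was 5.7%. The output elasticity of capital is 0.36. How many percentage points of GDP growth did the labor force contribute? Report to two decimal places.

Labor's share = 1 − 0.36 = 0.64.
Contribution = share × growth = 0.64 × 4.2 = 2.688 pp.

2.69 pp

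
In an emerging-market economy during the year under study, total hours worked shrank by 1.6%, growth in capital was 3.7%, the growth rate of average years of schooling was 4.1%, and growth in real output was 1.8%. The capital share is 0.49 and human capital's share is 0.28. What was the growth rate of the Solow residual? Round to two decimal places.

-0.79%

Labor's share = 1 − 0.49 − 0.28 = 0.23.
Capital: 0.49 × 3.7 = 1.813 pp.
Average years of schooling: 0.28 × 4.1 = 1.148 pp.
Total hours worked: 0.23 × (-1.6) = -0.368 pp.
TFP growth = 1.8 − 2.593 = -0.793%.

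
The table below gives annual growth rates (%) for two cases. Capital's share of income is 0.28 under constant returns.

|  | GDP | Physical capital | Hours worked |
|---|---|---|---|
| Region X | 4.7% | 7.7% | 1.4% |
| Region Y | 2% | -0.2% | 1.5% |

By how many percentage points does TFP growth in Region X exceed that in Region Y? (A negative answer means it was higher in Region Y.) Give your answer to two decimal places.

Labor's share = 1 − 0.28 = 0.72.
Region X: TFP = 4.7 − 2.156 − 1.008 = 1.536%.
Region Y: TFP = 2 + 0.056 − 1.08 = 0.976%.
Difference = 1.536 − (0.976) = 0.56 pp.

0.56 percentage points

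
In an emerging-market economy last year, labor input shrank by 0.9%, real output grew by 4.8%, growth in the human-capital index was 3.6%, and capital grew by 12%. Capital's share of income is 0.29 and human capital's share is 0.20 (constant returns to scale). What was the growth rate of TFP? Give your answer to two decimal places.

TFP grew 1.06%.

Labor's share = 1 − 0.29 − 0.2 = 0.51.
Capital: 0.29 × 12 = 3.48 pp.
The human-capital index: 0.2 × 3.6 = 0.72 pp.
Labor input: 0.51 × (-0.9) = -0.459 pp.
TFP growth = 4.8 − 3.741 = 1.059%.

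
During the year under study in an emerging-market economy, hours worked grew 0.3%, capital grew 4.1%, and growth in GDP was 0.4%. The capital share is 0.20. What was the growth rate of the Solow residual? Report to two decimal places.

-0.66%

Labor's share = 1 − 0.2 = 0.8.
Capital: 0.2 × 4.1 = 0.82 pp.
Hours worked: 0.8 × 0.3 = 0.24 pp.
TFP growth = 0.4 − 1.06 = -0.66%.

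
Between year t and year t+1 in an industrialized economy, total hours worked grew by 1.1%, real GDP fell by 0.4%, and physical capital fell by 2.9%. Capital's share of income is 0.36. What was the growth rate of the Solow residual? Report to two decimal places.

-0.06%

Labor's share = 1 − 0.36 = 0.64.
Physical capital: 0.36 × (-2.9) = -1.044 pp.
Total hours worked: 0.64 × 1.1 = 0.704 pp.
TFP growth = -0.4 + 0.34 = -0.06%.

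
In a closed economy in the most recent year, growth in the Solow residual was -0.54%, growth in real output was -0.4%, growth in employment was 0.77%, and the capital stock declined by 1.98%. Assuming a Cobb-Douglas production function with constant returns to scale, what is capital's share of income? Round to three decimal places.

gY = gA + α·gK + (1−α)·gL, so gY − gA − gL = α(gK − gL).
-0.4 + 0.54 − 0.77 = α × (-1.98 − 0.77).
-0.63 = -2.75 α, so α = 0.22909.

Capital's share of income is 0.229.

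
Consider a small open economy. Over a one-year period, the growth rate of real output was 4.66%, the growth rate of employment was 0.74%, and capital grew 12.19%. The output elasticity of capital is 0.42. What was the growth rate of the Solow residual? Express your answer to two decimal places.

Labor's share = 1 − 0.42 = 0.58.
Capital: 0.42 × 12.19 = 5.1198 pp.
Employment: 0.58 × 0.74 = 0.4292 pp.
TFP growth = 4.66 − 5.549 = -0.889%.

-0.89%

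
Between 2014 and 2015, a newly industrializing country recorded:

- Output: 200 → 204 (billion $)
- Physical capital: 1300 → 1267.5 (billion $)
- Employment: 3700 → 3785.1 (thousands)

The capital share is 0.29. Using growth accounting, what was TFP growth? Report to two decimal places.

1.09%

Output growth = (204 − 200) / 200 = 2%.
Physical capital growth = (1267.5 − 1300) / 1300 = -2.5%.
Employment growth = (3785.1 − 3700) / 3700 = 2.3%.
Labor's share = 1 − 0.29 = 0.71.
Physical capital: 0.29 × (-2.5) = -0.725 pp.
Employment: 0.71 × 2.3 = 1.633 pp.
TFP growth = 2 − 0.908 = 1.092%.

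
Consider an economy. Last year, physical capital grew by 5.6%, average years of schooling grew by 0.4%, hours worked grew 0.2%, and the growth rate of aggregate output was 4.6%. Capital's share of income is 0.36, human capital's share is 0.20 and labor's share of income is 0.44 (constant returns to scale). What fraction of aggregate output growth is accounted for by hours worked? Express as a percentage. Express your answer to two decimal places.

Labor's share = 1 − 0.36 − 0.2 = 0.44.
Hours worked contributed 0.44 × 0.2 = 0.088 pp.
Share of growth = 0.088 / 4.6 × 100 = 1.913%.

Hours worked accounted for 1.91% of growth.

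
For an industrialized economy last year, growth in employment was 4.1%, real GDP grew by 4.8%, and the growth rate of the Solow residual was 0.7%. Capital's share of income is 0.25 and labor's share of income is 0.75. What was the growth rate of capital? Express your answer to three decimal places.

Capital growth was 4.100%.

Labor's share = 1 − 0.25 = 0.75.
gY = gA + 0.75×4.1 + 0.25×g.
0.25×g = 4.8 − 0.7 − 3.075 = 1.025.
g = 1.025 / 0.25 = 4.1%.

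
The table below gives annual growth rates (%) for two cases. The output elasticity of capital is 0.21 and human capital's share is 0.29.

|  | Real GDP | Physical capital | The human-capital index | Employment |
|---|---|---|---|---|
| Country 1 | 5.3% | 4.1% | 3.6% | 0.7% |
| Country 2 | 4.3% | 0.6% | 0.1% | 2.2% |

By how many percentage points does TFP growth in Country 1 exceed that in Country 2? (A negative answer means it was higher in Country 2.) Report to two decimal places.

Labor's share = 1 − 0.21 − 0.29 = 0.5.
Country 1: TFP = 5.3 − 0.861 − 1.044 − 0.35 = 3.045%.
Country 2: TFP = 4.3 − 0.126 − 0.029 − 1.1 = 3.045%.
Difference = 3.045 − (3.045) = 0 pp.

0.00 percentage points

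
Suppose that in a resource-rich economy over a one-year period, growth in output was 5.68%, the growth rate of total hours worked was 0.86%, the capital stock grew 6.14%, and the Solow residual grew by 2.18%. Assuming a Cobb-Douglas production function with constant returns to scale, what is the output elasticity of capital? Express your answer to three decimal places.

The output elasticity of capital is 0.500.

gY = gA + α·gK + (1−α)·gL, so gY − gA − gL = α(gK − gL).
5.68 − 2.18 − 0.86 = α × (6.14 − 0.86).
2.64 = 5.28 α, so α = 0.5.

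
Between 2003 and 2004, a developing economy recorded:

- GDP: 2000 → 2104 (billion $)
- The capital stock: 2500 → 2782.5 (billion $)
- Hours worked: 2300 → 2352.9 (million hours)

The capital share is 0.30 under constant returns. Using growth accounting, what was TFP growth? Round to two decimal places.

GDP growth = (2104 − 2000) / 2000 = 5.2%.
The capital stock growth = (2782.5 − 2500) / 2500 = 11.3%.
Hours worked growth = (2352.9 − 2300) / 2300 = 2.3%.
Labor's share = 1 − 0.3 = 0.7.
The capital stock: 0.3 × 11.3 = 3.39 pp.
Hours worked: 0.7 × 2.3 = 1.61 pp.
TFP growth = 5.2 − 5 = 0.2%.

0.20%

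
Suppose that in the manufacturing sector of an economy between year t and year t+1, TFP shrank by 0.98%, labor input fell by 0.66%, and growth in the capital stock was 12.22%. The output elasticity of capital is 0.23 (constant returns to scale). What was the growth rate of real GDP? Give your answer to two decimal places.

Labor's share = 1 − 0.23 = 0.77.
The capital stock: 0.23 × 12.22 = 2.8106 pp.
Labor input: 0.77 × (-0.66) = -0.5082 pp.
Output growth = -0.98 + 2.3024 = 1.3224%.

Real GDP growth was 1.32%.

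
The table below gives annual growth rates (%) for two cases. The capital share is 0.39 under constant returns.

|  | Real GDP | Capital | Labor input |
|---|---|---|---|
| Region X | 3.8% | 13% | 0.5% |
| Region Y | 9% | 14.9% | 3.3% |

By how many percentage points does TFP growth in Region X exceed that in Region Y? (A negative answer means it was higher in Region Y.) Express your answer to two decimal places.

Labor's share = 1 − 0.39 = 0.61.
Region X: TFP = 3.8 − 5.07 − 0.305 = -1.575%.
Region Y: TFP = 9 − 5.811 − 2.013 = 1.176%.
Difference = -1.575 − (1.176) = -2.751 pp.

-2.75 percentage points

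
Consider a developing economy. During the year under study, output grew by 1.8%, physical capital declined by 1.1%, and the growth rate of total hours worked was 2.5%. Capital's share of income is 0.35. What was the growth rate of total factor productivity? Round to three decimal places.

0.560%

Labor's share = 1 − 0.35 = 0.65.
Physical capital: 0.35 × (-1.1) = -0.385 pp.
Total hours worked: 0.65 × 2.5 = 1.625 pp.
TFP growth = 1.8 − 1.24 = 0.56%.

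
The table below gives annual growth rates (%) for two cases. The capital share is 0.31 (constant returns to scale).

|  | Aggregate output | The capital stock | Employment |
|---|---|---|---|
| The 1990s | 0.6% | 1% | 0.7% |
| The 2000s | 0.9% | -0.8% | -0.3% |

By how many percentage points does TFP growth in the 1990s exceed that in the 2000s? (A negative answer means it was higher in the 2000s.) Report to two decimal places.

-1.55 percentage points

Labor's share = 1 − 0.31 = 0.69.
The 1990s: TFP = 0.6 − 0.31 − 0.483 = -0.193%.
The 2000s: TFP = 0.9 + 0.248 + 0.207 = 1.355%.
Difference = -0.193 − (1.355) = -1.548 pp.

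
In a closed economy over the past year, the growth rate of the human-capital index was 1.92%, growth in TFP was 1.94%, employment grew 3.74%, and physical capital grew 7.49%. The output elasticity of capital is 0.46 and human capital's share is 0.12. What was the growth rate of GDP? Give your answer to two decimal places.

Labor's share = 1 − 0.46 − 0.12 = 0.42.
Physical capital: 0.46 × 7.49 = 3.4454 pp.
The human-capital index: 0.12 × 1.92 = 0.2304 pp.
Employment: 0.42 × 3.74 = 1.5708 pp.
Output growth = 1.94 + 5.2466 = 7.1866%.

7.19%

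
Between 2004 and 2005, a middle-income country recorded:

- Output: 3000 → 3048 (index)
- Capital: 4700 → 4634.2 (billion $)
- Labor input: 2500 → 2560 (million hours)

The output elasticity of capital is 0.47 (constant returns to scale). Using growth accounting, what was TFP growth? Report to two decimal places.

Output growth = (3048 − 3000) / 3000 = 1.6%.
Capital growth = (4634.2 − 4700) / 4700 = -1.4%.
Labor input growth = (2560 − 2500) / 2500 = 2.4%.
Labor's share = 1 − 0.47 = 0.53.
Capital: 0.47 × (-1.4) = -0.658 pp.
Labor input: 0.53 × 2.4 = 1.272 pp.
TFP growth = 1.6 − 0.614 = 0.986%.

TFP grew 0.99%.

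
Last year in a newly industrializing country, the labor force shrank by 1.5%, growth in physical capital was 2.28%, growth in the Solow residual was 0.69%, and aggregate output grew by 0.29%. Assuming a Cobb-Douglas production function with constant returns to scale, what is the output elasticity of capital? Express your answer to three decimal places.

gY = gA + α·gK + (1−α)·gL, so gY − gA − gL = α(gK − gL).
0.29 − 0.69 + 1.5 = α × (2.28 − (-1.5)).
1.1 = 3.78 α, so α = 0.29101.

α = 0.291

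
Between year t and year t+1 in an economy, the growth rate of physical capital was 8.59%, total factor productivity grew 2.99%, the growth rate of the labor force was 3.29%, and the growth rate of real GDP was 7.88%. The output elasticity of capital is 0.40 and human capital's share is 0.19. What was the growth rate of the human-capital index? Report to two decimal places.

Labor's share = 1 − 0.4 − 0.19 = 0.41.
gY = gA + 0.4×8.59 + 0.41×3.29 + 0.19×g.
0.19×g = 7.88 − 2.99 − 4.7849 = 0.1051.
g = 0.1051 / 0.19 = 0.5532%.

The human-capital index growth was 0.55%.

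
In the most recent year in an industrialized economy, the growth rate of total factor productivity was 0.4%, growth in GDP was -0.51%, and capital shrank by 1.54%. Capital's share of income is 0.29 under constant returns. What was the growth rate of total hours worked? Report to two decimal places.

Labor's share = 1 − 0.29 = 0.71.
gY = gA + 0.29×(-1.54) + 0.71×g.
0.71×g = -0.51 − 0.4 + 0.4466 = -0.4634.
g = -0.4634 / 0.71 = -0.6527%.

-0.65%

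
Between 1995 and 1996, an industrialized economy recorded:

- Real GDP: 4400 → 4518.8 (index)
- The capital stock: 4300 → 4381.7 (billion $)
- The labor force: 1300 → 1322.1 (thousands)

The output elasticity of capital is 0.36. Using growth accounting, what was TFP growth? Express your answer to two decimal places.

Real GDP growth = (4518.8 − 4400) / 4400 = 2.7%.
The capital stock growth = (4381.7 − 4300) / 4300 = 1.9%.
The labor force growth = (1322.1 − 1300) / 1300 = 1.7%.
Labor's share = 1 − 0.36 = 0.64.
The capital stock: 0.36 × 1.9 = 0.684 pp.
The labor force: 0.64 × 1.7 = 1.088 pp.
TFP growth = 2.7 − 1.772 = 0.928%.

0.93%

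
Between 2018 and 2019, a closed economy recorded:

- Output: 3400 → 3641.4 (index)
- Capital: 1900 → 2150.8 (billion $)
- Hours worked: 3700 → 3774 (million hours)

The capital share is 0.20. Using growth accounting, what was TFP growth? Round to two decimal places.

Output growth = (3641.4 − 3400) / 3400 = 7.1%.
Capital growth = (2150.8 − 1900) / 1900 = 13.2%.
Hours worked growth = (3774 − 3700) / 3700 = 2%.
Labor's share = 1 − 0.2 = 0.8.
Capital: 0.2 × 13.2 = 2.64 pp.
Hours worked: 0.8 × 2 = 1.6 pp.
TFP growth = 7.1 − 4.24 = 2.86%.

TFP growth was 2.86%.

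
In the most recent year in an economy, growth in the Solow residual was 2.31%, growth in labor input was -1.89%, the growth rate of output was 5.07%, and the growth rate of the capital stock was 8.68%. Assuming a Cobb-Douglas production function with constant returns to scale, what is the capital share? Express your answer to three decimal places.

The capital share is 0.440.

gY = gA + α·gK + (1−α)·gL, so gY − gA − gL = α(gK − gL).
5.07 − 2.31 + 1.89 = α × (8.68 − (-1.89)).
4.65 = 10.57 α, so α = 0.43992.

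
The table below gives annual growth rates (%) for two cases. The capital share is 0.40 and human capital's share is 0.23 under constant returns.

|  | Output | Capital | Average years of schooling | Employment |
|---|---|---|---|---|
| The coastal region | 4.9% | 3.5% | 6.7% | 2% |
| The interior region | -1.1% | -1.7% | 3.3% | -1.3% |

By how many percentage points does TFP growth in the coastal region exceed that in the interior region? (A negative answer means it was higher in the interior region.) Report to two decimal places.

1.92 percentage points

Labor's share = 1 − 0.4 − 0.23 = 0.37.
The coastal region: TFP = 4.9 − 1.4 − 1.541 − 0.74 = 1.219%.
The interior region: TFP = -1.1 + 0.68 − 0.759 + 0.481 = -0.698%.
Difference = 1.219 − (-0.698) = 1.917 pp.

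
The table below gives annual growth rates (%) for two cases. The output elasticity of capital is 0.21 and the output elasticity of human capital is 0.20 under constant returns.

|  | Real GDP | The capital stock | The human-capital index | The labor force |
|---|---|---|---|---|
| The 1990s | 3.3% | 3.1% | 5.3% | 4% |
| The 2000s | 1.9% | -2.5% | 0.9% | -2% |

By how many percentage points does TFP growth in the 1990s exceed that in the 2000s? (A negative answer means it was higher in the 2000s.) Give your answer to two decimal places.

-4.20 percentage points

Labor's share = 1 − 0.21 − 0.2 = 0.59.
The 1990s: TFP = 3.3 − 0.651 − 1.06 − 2.36 = -0.771%.
The 2000s: TFP = 1.9 + 0.525 − 0.18 + 1.18 = 3.425%.
Difference = -0.771 − (3.425) = -4.196 pp.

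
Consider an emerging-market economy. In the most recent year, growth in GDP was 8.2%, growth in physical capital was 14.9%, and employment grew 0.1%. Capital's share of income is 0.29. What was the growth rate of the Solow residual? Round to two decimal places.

3.81%

Labor's share = 1 − 0.29 = 0.71.
Physical capital: 0.29 × 14.9 = 4.321 pp.
Employment: 0.71 × 0.1 = 0.071 pp.
TFP growth = 8.2 − 4.392 = 3.808%.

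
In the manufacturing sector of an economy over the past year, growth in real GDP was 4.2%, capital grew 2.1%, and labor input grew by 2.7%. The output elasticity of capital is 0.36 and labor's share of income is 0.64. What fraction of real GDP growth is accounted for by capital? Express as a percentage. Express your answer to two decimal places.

18.00%

Capital contributed 0.36 × 2.1 = 0.756 pp.
Share of growth = 0.756 / 4.2 × 100 = 18%.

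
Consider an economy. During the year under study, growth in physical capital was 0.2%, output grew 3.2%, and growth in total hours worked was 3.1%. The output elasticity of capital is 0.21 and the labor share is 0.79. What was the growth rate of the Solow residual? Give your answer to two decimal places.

Labor's share = 1 − 0.21 = 0.79.
Physical capital: 0.21 × 0.2 = 0.042 pp.
Total hours worked: 0.79 × 3.1 = 2.449 pp.
TFP growth = 3.2 − 2.491 = 0.709%.

0.71%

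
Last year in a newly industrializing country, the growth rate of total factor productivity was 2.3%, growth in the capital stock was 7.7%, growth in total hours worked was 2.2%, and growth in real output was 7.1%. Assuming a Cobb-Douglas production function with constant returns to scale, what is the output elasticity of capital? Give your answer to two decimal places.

The output elasticity of capital is 0.47.

gY = gA + α·gK + (1−α)·gL, so gY − gA − gL = α(gK − gL).
7.1 − 2.3 − 2.2 = α × (7.7 − 2.2).
2.6 = 5.5 α, so α = 0.4727.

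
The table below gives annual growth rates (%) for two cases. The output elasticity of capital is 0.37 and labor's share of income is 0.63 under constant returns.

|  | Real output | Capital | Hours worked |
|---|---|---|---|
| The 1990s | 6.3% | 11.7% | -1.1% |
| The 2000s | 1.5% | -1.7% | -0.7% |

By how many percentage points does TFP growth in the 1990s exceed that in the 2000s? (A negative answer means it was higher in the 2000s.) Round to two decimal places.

Labor's share = 1 − 0.37 = 0.63.
The 1990s: TFP = 6.3 − 4.329 + 0.693 = 2.664%.
The 2000s: TFP = 1.5 + 0.629 + 0.441 = 2.57%.
Difference = 2.664 − (2.57) = 0.094 pp.

0.09 percentage points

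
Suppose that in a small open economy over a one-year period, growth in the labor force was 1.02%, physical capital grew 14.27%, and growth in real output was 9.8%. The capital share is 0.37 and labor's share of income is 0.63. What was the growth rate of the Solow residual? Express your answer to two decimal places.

3.88%

Labor's share = 1 − 0.37 = 0.63.
Physical capital: 0.37 × 14.27 = 5.2799 pp.
The labor force: 0.63 × 1.02 = 0.6426 pp.
TFP growth = 9.8 − 5.9225 = 3.8775%.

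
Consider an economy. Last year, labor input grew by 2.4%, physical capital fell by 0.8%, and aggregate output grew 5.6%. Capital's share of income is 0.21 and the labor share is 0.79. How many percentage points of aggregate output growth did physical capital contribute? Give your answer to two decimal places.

Contribution = share × growth = 0.21 × (-0.8) = -0.168 pp.

-0.17 percentage points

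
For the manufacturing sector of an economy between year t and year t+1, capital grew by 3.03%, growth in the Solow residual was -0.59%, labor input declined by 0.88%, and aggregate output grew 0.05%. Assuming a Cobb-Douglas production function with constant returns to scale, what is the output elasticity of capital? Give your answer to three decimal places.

0.389

gY = gA + α·gK + (1−α)·gL, so gY − gA − gL = α(gK − gL).
0.05 + 0.59 + 0.88 = α × (3.03 − (-0.88)).
1.52 = 3.91 α, so α = 0.38875.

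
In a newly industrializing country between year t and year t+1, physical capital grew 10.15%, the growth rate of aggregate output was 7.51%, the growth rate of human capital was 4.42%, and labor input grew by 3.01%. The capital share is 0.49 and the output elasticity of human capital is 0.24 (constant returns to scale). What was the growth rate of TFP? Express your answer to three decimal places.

TFP growth was 0.663%.

Labor's share = 1 − 0.49 − 0.24 = 0.27.
Physical capital: 0.49 × 10.15 = 4.9735 pp.
Human capital: 0.24 × 4.42 = 1.0608 pp.
Labor input: 0.27 × 3.01 = 0.8127 pp.
TFP growth = 7.51 − 6.847 = 0.663%.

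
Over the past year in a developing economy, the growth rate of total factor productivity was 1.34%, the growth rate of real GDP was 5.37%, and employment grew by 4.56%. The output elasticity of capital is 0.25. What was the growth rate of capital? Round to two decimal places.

Capital grew 2.44%.

Labor's share = 1 − 0.25 = 0.75.
gY = gA + 0.75×4.56 + 0.25×g.
0.25×g = 5.37 − 1.34 − 3.42 = 0.61.
g = 0.61 / 0.25 = 2.44%.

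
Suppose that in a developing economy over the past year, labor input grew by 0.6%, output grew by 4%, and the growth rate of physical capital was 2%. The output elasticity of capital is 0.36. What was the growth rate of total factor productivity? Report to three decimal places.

2.896%

Labor's share = 1 − 0.36 = 0.64.
Physical capital: 0.36 × 2 = 0.72 pp.
Labor input: 0.64 × 0.6 = 0.384 pp.
TFP growth = 4 − 1.104 = 2.896%.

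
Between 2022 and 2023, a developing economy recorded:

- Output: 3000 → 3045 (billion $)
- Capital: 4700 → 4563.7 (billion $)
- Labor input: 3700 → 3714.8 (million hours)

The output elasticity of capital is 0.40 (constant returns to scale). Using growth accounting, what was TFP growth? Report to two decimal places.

Output growth = (3045 − 3000) / 3000 = 1.5%.
Capital growth = (4563.7 − 4700) / 4700 = -2.9%.
Labor input growth = (3714.8 − 3700) / 3700 = 0.4%.
Labor's share = 1 − 0.4 = 0.6.
Capital: 0.4 × (-2.9) = -1.16 pp.
Labor input: 0.6 × 0.4 = 0.24 pp.
TFP growth = 1.5 + 0.92 = 2.42%.

TFP grew 2.42%.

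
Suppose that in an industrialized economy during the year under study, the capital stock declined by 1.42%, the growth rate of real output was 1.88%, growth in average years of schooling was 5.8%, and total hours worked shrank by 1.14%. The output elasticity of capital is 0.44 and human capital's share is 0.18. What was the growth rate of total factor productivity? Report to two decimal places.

Labor's share = 1 − 0.44 − 0.18 = 0.38.
The capital stock: 0.44 × (-1.42) = -0.6248 pp.
Average years of schooling: 0.18 × 5.8 = 1.044 pp.
Total hours worked: 0.38 × (-1.14) = -0.4332 pp.
TFP growth = 1.88 + 0.014 = 1.894%.

1.89%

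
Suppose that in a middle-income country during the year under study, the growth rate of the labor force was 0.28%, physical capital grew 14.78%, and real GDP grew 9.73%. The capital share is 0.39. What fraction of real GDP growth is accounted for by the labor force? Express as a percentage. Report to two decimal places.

1.76%

Labor's share = 1 − 0.39 = 0.61.
The labor force contributed 0.61 × 0.28 = 0.1708 pp.
Share of growth = 0.1708 / 9.73 × 100 = 1.7554%.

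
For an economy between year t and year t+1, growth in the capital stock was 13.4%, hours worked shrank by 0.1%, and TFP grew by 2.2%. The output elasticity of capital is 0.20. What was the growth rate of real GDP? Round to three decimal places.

Labor's share = 1 − 0.2 = 0.8.
The capital stock: 0.2 × 13.4 = 2.68 pp.
Hours worked: 0.8 × (-0.1) = -0.08 pp.
Output growth = 2.2 + 2.6 = 4.8%.

4.800%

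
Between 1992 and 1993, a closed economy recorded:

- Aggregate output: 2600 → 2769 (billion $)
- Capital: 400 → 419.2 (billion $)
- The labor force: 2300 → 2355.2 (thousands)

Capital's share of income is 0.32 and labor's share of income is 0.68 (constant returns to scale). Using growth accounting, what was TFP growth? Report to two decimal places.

Aggregate output growth = (2769 − 2600) / 2600 = 6.5%.
Capital growth = (419.2 − 400) / 400 = 4.8%.
The labor force growth = (2355.2 − 2300) / 2300 = 2.4%.
Labor's share = 1 − 0.32 = 0.68.
Capital: 0.32 × 4.8 = 1.536 pp.
The labor force: 0.68 × 2.4 = 1.632 pp.
TFP growth = 6.5 − 3.168 = 3.332%.

TFP growth was 3.33%.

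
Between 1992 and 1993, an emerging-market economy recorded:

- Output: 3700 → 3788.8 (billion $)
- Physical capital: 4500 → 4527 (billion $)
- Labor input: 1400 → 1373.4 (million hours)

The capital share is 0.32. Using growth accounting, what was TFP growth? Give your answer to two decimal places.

Output growth = (3788.8 − 3700) / 3700 = 2.4%.
Physical capital growth = (4527 − 4500) / 4500 = 0.6%.
Labor input growth = (1373.4 − 1400) / 1400 = -1.9%.
Labor's share = 1 − 0.32 = 0.68.
Physical capital: 0.32 × 0.6 = 0.192 pp.
Labor input: 0.68 × (-1.9) = -1.292 pp.
TFP growth = 2.4 + 1.1 = 3.5%.

3.50%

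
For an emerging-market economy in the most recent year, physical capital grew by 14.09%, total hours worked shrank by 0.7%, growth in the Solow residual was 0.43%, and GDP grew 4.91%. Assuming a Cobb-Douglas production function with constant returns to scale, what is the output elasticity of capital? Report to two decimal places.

0.35

gY = gA + α·gK + (1−α)·gL, so gY − gA − gL = α(gK − gL).
4.91 − 0.43 + 0.7 = α × (14.09 − (-0.7)).
5.18 = 14.79 α, so α = 0.3502.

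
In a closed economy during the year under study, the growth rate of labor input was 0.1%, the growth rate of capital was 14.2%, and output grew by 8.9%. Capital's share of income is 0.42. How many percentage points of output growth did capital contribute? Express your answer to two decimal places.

5.96

Contribution = share × growth = 0.42 × 14.2 = 5.964 pp.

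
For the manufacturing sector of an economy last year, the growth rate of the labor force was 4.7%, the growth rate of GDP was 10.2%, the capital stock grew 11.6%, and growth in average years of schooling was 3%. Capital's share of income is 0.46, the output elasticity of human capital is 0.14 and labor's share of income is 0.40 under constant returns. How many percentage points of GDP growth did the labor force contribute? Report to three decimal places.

Labor's share = 1 − 0.46 − 0.14 = 0.4.
Contribution = share × growth = 0.4 × 4.7 = 1.88 pp.

1.880 pp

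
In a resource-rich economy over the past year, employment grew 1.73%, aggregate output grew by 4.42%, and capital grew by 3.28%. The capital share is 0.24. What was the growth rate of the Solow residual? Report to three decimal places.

Labor's share = 1 − 0.24 = 0.76.
Capital: 0.24 × 3.28 = 0.7872 pp.
Employment: 0.76 × 1.73 = 1.3148 pp.
TFP growth = 4.42 − 2.102 = 2.318%.

2.318%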